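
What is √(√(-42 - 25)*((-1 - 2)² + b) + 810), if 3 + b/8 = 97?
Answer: √(810 + 761*I*√67) ≈ 59.546 + 52.304*I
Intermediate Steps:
b = 752 (b = -24 + 8*97 = -24 + 776 = 752)
√(√(-42 - 25)*((-1 - 2)² + b) + 810) = √(√(-42 - 25)*((-1 - 2)² + 752) + 810) = √(√(-67)*((-3)² + 752) + 810) = √((I*√67)*(9 + 752) + 810) = √((I*√67)*761 + 810) = √(761*I*√67 + 810) = √(810 + 761*I*√67)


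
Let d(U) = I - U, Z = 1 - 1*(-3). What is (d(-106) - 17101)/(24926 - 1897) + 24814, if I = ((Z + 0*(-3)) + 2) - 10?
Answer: 571424607/23029 ≈ 24813.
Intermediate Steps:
Z = 4 (Z = 1 + 3 = 4)
I = -4 (I = ((4 + 0*(-3)) + 2) - 10 = ((4 + 0) + 2) - 10 = (4 + 2) - 10 = 6 - 10 = -4)
d(U) = -4 - U
(d(-106) - 17101)/(24926 - 1897) + 24814 = ((-4 - 1*(-106)) - 17101)/(24926 - 1897) + 24814 = ((-4 + 106) - 17101)/23029 + 24814 = (102 - 17101)*(1/23029) + 24814 = -16999*1/23029 + 24814 = -16999/23029 + 24814 = 571424607/23029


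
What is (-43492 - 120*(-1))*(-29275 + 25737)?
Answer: 153450136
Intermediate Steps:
(-43492 - 120*(-1))*(-29275 + 25737) = (-43492 + 120)*(-3538) = -43372*(-3538) = 153450136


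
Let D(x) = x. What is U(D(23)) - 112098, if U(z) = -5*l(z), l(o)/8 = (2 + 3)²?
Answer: -113098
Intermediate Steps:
l(o) = 200 (l(o) = 8*(2 + 3)² = 8*5² = 8*25 = 200)
U(z) = -1000 (U(z) = -5*200 = -1000)
U(D(23)) - 112098 = -1000 - 112098 = -113098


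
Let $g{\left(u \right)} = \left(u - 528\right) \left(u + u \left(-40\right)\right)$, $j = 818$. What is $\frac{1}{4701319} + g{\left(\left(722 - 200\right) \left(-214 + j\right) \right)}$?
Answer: $- \frac{18195806333761318079}{4701319} \approx -3.8704 \cdot 10^{12}$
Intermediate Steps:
$g{\left(u \right)} = - 39 u \left(-528 + u\right)$ ($g{\left(u \right)} = \left(-528 + u\right) \left(u - 40 u\right) = \left(-528 + u\right) \left(- 39 u\right) = - 39 u \left(-528 + u\right)$)
$\frac{1}{4701319} + g{\left(\left(722 - 200\right) \left(-214 + j\right) \right)} = \frac{1}{4701319} + 39 \left(722 - 200\right) \left(-214 + 818\right) \left(528 - \left(722 - 200\right) \left(-214 + 818\right)\right) = \frac{1}{4701319} + 39 \cdot 522 \cdot 604 \left(528 - 522 \cdot 604\right) = \frac{1}{4701319} + 39 \cdot 315288 \left(528 - 315288\right) = \frac{1}{4701319} + 39 \cdot 315288 \left(-314760\right) = \frac{1}{4701319} - 3870361984320 = - \frac{18195806333761318079}{4701319}$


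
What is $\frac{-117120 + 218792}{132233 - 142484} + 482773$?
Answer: $\frac{4948804351}{10251} \approx 4.8276 \cdot 10^{5}$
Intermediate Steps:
$\frac{-117120 + 218792}{132233 - 142484} + 482773 = \frac{101672}{-10251} + 482773 = 101672 \left(- \frac{1}{10251}\right) + 482773 = - \frac{101672}{10251} + 482773 = \frac{4948804351}{10251}$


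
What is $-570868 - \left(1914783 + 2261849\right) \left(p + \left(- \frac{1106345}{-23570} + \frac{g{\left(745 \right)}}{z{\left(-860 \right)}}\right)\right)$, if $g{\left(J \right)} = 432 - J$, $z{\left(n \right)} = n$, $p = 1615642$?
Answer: $- \frac{3419653794328036998}{506755} \approx -6.7481 \cdot 10^{12}$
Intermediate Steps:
$-570868 - \left(1914783 + 2261849\right) \left(p + \left(- \frac{1106345}{-23570} + \frac{g{\left(745 \right)}}{z{\left(-860 \right)}}\right)\right) = -570868 - \left(1914783 + 2261849\right) \left(1615642 + \left(- \frac{1106345}{-23570} + \frac{432 - 745}{-860}\right)\right) = -570868 - 4176632 \left(1615642 + \left(\left(-1106345\right) \left(- \frac{1}{23570}\right) + \left(432 - 745\right) \left(- \frac{1}{860}\right)\right)\right) = -570868 - 4176632 \left(1615642 + \left(\frac{221269}{4714} - - \frac{313}{860}\right)\right) = -570868 - 4176632 \left(1615642 + \left(\frac{221269}{4714} + \frac{313}{860}\right)\right) = -570868 - 4176632 \left(1615642 + \frac{95883411}{2027020}\right) = -570868 - 4176632 \cdot \frac{3275034530251}{2027020} = -570868 - \frac{3419653505037823658}{506755} = - \frac{3419653794328036998}{506755}$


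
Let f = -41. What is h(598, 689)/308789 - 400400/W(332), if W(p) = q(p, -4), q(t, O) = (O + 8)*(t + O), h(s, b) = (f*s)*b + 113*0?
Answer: -700974053/1947746 ≈ -359.89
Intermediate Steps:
h(s, b) = -41*b*s (h(s, b) = (-41*s)*b + 113*0 = -41*b*s + 0 = -41*b*s)
q(t, O) = (8 + O)*(O + t)
W(p) = -16 + 4*p (W(p) = (-4)**2 + 8*(-4) + 8*p - 4*p = 16 - 32 + 8*p - 4*p = -16 + 4*p)
h(598, 689)/308789 - 400400/W(332) = -41*689*598/308789 - 400400/(-16 + 4*332) = -16892902*1/308789 - 400400/(-16 + 1328) = -1299454/23753 - 400400/1312 = -1299454/23753 - 400400*1/1312 = -1299454/23753 - 25025/82 = -700974053/1947746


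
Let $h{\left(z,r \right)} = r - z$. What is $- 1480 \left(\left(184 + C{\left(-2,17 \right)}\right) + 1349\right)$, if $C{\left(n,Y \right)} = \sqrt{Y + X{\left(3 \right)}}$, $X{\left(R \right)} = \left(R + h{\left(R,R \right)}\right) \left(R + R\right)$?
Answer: $-2268840 - 1480 \sqrt{35} \approx -2.2776 \cdot 10^{6}$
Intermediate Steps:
$X{\left(R \right)} = 2 R^{2}$ ($X{\left(R \right)} = \left(R + \left(R - R\right)\right) \left(R + R\right) = \left(R + 0\right) 2 R = R 2 R = 2 R^{2}$)
$C{\left(n,Y \right)} = \sqrt{18 + Y}$ ($C{\left(n,Y \right)} = \sqrt{Y + 2 \cdot 3^{2}} = \sqrt{Y + 2 \cdot 9} = \sqrt{Y + 18} = \sqrt{18 + Y}$)
$- 1480 \left(\left(184 + C{\left(-2,17 \right)}\right) + 1349\right) = - 1480 \left(\left(184 + \sqrt{18 + 17}\right) + 1349\right) = - 1480 \left(\left(184 + \sqrt{35}\right) + 1349\right) = - 1480 \left(1533 + \sqrt{35}\right) = -2268840 - 1480 \sqrt{35}$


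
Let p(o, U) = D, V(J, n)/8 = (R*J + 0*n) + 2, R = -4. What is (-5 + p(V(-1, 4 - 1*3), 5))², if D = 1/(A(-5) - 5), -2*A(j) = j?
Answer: 729/25 ≈ 29.160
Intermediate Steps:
A(j) = -j/2
V(J, n) = 16 - 32*J (V(J, n) = 8*((-4*J + 0*n) + 2) = 8*((-4*J + 0) + 2) = 8*(-4*J + 2) = 8*(2 - 4*J) = 16 - 32*J)
D = -⅖ (D = 1/(-½*(-5) - 5) = 1/(5/2 - 5) = 1/(-5/2) = -⅖ ≈ -0.40000)
p(o, U) = -⅖
(-5 + p(V(-1, 4 - 1*3), 5))² = (-5 - ⅖)² = (-27/5)² = 729/25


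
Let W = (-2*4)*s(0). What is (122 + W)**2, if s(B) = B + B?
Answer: 14884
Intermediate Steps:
s(B) = 2*B
W = 0 (W = (-2*4)*(2*0) = -8*0 = 0)
(122 + W)**2 = (122 + 0)**2 = 122**2 = 14884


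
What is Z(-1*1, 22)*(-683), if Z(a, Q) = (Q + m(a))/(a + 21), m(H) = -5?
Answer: -11611/20 ≈ -580.55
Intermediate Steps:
Z(a, Q) = (-5 + Q)/(21 + a) (Z(a, Q) = (Q - 5)/(a + 21) = (-5 + Q)/(21 + a))
Z(-1*1, 22)*(-683) = ((-5 + 22)/(21 - 1*1))*(-683) = (17/(21 - 1))*(-683) = (17/20)*(-683) = -11611/20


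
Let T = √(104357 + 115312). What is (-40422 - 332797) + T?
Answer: -373219 + √219669 ≈ -3.7275e+5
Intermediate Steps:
T = √219669 ≈ 468.69
(-40422 - 332797) + T = (-40422 - 332797) + √219669 = -373219 + √219669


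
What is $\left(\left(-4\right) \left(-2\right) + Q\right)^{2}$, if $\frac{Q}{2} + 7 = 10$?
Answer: $196$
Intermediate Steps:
$Q = 6$ ($Q = -14 + 2 \cdot 10 = -14 + 20 = 6$)
$\left(\left(-4\right) \left(-2\right) + Q\right)^{2} = \left(\left(-4\right) \left(-2\right) + 6\right)^{2} = \left(8 + 6\right)^{2} = 14^{2} = 196$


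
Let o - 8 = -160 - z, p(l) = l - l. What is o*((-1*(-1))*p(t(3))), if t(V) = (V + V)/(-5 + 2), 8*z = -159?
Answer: 0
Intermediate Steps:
z = -159/8 (z = (⅛)*(-159) = -159/8 ≈ -19.875)
t(V) = -2*V/3 (t(V) = (2*V)/(-3) = (2*V)*(-⅓) = -2*V/3)
p(l) = 0
o = -1057/8 (o = 8 + (-160 - 1*(-159/8)) = 8 + (-160 + 159/8) = 8 - 1121/8 = -1057/8 ≈ -132.13)
o*((-1*(-1))*p(t(3))) = -1057*(-1*(-1))*0/8 = -1057*0/8 = -1057/8*0 = 0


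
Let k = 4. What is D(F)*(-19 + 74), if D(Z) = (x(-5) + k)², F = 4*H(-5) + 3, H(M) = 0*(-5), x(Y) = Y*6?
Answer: 37180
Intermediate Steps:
x(Y) = 6*Y
H(M) = 0
F = 3 (F = 4*0 + 3 = 0 + 3 = 3)
D(Z) = 676 (D(Z) = (6*(-5) + 4)² = (-30 + 4)² = (-26)² = 676)
D(F)*(-19 + 74) = 676*(-19 + 74) = 676*55 = 37180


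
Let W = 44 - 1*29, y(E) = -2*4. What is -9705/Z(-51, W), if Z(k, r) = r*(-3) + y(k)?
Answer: 9705/53 ≈ 183.11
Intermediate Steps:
y(E) = -8
W = 15 (W = 44 - 29 = 15)
Z(k, r) = -8 - 3*r (Z(k, r) = r*(-3) - 8 = -3*r - 8 = -8 - 3*r)
-9705/Z(-51, W) = -9705/(-8 - 3*15) = -9705/(-8 - 45) = -9705/(-53) = -9705*(-1/53) = 9705/53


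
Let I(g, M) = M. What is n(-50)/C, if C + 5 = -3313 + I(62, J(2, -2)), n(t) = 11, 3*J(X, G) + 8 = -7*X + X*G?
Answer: -33/9980 ≈ -0.0033066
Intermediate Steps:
J(X, G) = -8/3 - 7*X/3 + G*X/3 (J(X, G) = -8/3 + (-7*X + X*G)/3 = -8/3 + (-7*X + G*X)/3 = -8/3 + (-7*X/3 + G*X/3) = -8/3 - 7*X/3 + G*X/3)
C = -9980/3 (C = -5 + (-3313 + (-8/3 - 7/3*2 + (1/3)*(-2)*2)) = -5 + (-3313 + (-8/3 - 14/3 - 4/3)) = -5 + (-3313 - 26/3) = -5 - 9965/3 = -9980/3 ≈ -3326.7)
n(-50)/C = 11/(-9980/3) = 11*(-3/9980) = -33/9980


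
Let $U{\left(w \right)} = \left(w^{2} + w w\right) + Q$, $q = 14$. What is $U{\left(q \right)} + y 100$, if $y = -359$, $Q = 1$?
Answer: $-35507$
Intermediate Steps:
$U{\left(w \right)} = 1 + 2 w^{2}$ ($U{\left(w \right)} = \left(w^{2} + w w\right) + 1 = \left(w^{2} + w^{2}\right) + 1 = 2 w^{2} + 1 = 1 + 2 w^{2}$)
$U{\left(q \right)} + y 100 = \left(1 + 2 \cdot 14^{2}\right) - 35900 = \left(1 + 2 \cdot 196\right) - 35900 = \left(1 + 392\right) - 35900 = 393 - 35900 = -35507$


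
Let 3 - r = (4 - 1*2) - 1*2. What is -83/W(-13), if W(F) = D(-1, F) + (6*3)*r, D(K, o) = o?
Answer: -83/41 ≈ -2.0244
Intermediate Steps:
r = 3 (r = 3 - ((4 - 1*2) - 1*2) = 3 - ((4 - 2) - 2) = 3 - (2 - 2) = 3 - 1*0 = 3 + 0 = 3)
W(F) = 54 + F (W(F) = F + (6*3)*3 = F + 18*3 = F + 54 = 54 + F)
-83/W(-13) = -83/(54 - 13) = -83/41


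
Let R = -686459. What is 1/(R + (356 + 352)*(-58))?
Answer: -1/727523 ≈ -1.3745e-6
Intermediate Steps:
1/(R + (356 + 352)*(-58)) = 1/(-686459 + (356 + 352)*(-58)) = 1/(-686459 + 708*(-58)) = 1/(-686459 - 41064) = 1/(-727523) = -1/727523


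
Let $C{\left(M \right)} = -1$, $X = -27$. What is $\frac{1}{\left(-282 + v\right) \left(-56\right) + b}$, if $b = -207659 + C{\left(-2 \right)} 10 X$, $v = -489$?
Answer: $- \frac{1}{164213} \approx -6.0896 \cdot 10^{-6}$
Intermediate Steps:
$b = -207389$ ($b = -207659 + \left(-1\right) 10 \left(-27\right) = -207659 - -270 = -207659 + 270 = -207389$)
$\frac{1}{\left(-282 + v\right) \left(-56\right) + b} = \frac{1}{\left(-282 - 489\right) \left(-56\right) - 207389} = \frac{1}{\left(-771\right) \left(-56\right) - 207389} = \frac{1}{43176 - 207389} = \frac{1}{-164213} = - \frac{1}{164213}$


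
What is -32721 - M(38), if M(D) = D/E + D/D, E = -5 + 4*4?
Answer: -359980/11 ≈ -32725.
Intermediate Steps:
E = 11 (E = -5 + 16 = 11)
M(D) = 1 + D/11 (M(D) = D/11 + D/D = D*(1/11) + 1 = D/11 + 1 = 1 + D/11)
-32721 - M(38) = -32721 - (1 + (1/11)*38) = -32721 - (1 + 38/11) = -32721 - 1*49/11 = -32721 - 49/11 = -359980/11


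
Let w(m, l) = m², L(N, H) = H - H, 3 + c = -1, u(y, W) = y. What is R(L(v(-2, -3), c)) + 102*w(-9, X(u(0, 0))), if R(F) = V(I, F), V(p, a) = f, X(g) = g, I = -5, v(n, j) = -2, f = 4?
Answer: 8266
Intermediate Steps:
c = -4 (c = -3 - 1 = -4)
L(N, H) = 0
V(p, a) = 4
R(F) = 4
R(L(v(-2, -3), c)) + 102*w(-9, X(u(0, 0))) = 4 + 102*(-9)² = 4 + 102*81 = 4 + 8262 = 8266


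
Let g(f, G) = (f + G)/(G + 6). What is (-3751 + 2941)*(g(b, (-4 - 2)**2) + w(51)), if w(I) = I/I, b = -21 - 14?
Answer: -5805/7 ≈ -829.29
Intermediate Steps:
b = -35
g(f, G) = (G + f)/(6 + G)
w(I) = 1
(-3751 + 2941)*(g(b, (-4 - 2)**2) + w(51)) = (-3751 + 2941)*(((-4 - 2)**2 - 35)/(6 + (-4 - 2)**2) + 1) = -810*(((-6)**2 - 35)/(6 + (-6)**2) + 1) = -810*((36 - 35)/(6 + 36) + 1) = -810*(1/42 + 1) = -810*43/42 = -5805/7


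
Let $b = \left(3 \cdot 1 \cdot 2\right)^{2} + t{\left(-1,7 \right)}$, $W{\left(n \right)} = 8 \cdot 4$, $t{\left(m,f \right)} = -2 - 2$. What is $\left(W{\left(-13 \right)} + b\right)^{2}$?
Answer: $4096$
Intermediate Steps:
$t{\left(m,f \right)} = -4$ ($t{\left(m,f \right)} = -2 - 2 = -4$)
$W{\left(n \right)} = 32$
$b = 32$ ($b = \left(3 \cdot 1 \cdot 2\right)^{2} - 4 = \left(3 \cdot 2\right)^{2} - 4 = 6^{2} - 4 = 36 - 4 = 32$)
$\left(W{\left(-13 \right)} + b\right)^{2} = \left(32 + 32\right)^{2} = 64^{2} = 4096$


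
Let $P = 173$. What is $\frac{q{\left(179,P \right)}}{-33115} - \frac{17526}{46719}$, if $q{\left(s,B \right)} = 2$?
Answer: $- \frac{1080944}{2881005} \approx -0.3752$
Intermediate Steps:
$\frac{q{\left(179,P \right)}}{-33115} - \frac{17526}{46719} = \frac{2}{-33115} - \frac{17526}{46719} = 2 \left(- \frac{1}{33115}\right) - \frac{5842}{15573} = - \frac{2}{33115} - \frac{5842}{15573} = - \frac{1080944}{2881005}$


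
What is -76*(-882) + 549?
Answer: 67581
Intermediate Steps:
-76*(-882) + 549 = 67032 + 549 = 67581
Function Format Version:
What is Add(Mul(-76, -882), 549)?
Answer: 67581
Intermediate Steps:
Add(Mul(-76, -882), 549) = Add(67032, 549) = 67581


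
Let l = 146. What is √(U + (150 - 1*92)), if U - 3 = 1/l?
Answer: √1300422/146 ≈ 7.8107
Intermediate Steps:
U = 439/146 (U = 3 + 1/146 = 439/146 ≈ 3.0069)
√(U + (150 - 1*92)) = √(439/146 + (150 - 1*92)) = √(439/146 + (150 - 92)) = √(439/146 + 58) = √(8907/146) = √1300422/146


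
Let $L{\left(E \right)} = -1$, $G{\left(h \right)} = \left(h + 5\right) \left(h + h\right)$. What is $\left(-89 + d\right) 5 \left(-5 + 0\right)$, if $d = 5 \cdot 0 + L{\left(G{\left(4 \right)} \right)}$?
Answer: $2250$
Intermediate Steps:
$G{\left(h \right)} = 2 h \left(5 + h\right)$ ($G{\left(h \right)} = \left(5 + h\right) 2 h = 2 h \left(5 + h\right)$)
$d = -1$ ($d = 5 \cdot 0 - 1 = 0 - 1 = -1$)
$\left(-89 + d\right) 5 \left(-5 + 0\right) = \left(-89 - 1\right) 5 \left(-5 + 0\right) = - 90 \cdot 5 \left(-5\right) = \left(-90\right) \left(-25\right) = 2250$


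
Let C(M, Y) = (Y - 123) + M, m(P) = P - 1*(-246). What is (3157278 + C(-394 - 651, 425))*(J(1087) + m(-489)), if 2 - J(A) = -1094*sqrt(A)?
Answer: -760724935 + 3453249290*sqrt(1087) ≈ 1.1309e+11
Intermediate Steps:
m(P) = 246 + P (m(P) = P + 246 = 246 + P)
J(A) = 2 + 1094*sqrt(A) (J(A) = 2 - (-1094)*sqrt(A) = 2 + 1094*sqrt(A))
C(M, Y) = -123 + M + Y (C(M, Y) = (-123 + Y) + M = -123 + M + Y)
(3157278 + C(-394 - 651, 425))*(J(1087) + m(-489)) = (3157278 + (-123 + (-394 - 651) + 425))*((2 + 1094*sqrt(1087)) + (246 - 489)) = (3157278 + (-123 - 1045 + 425))*((2 + 1094*sqrt(1087)) - 243) = (3157278 - 743)*(-241 + 1094*sqrt(1087)) = 3156535*(-241 + 1094*sqrt(1087)) = -760724935 + 3453249290*sqrt(1087)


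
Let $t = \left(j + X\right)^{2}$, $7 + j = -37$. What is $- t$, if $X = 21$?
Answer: $-529$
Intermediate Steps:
$j = -44$ ($j = -7 - 37 = -44$)
$t = 529$ ($t = \left(-44 + 21\right)^{2} = \left(-23\right)^{2} = 529$)
$- t = \left(-1\right) 529 = -529$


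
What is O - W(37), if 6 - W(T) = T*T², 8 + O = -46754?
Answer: 3885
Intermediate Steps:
O = -46762 (O = -8 - 46754 = -46762)
W(T) = 6 - T³ (W(T) = 6 - T*T² = 6 - T³)
O - W(37) = -46762 - (6 - 1*37³) = -46762 - (6 - 1*50653) = -46762 - (6 - 50653) = -46762 - 1*(-50647) = -46762 + 50647 = 3885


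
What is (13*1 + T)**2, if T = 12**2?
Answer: 24649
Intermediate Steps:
T = 144
(13*1 + T)**2 = (13*1 + 144)**2 = (13 + 144)**2 = 157**2 = 24649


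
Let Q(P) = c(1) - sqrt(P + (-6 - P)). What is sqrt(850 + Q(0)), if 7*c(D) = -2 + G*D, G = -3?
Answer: sqrt(41615 - 49*I*sqrt(6))/7 ≈ 29.143 - 0.042026*I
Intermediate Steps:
c(D) = -2/7 - 3*D/7 (c(D) = (-2 - 3*D)/7 = -2/7 - 3*D/7)
Q(P) = -5/7 - I*sqrt(6) (Q(P) = (-2/7 - 3/7*1) - sqrt(P + (-6 - P)) = (-2/7 - 3/7) - sqrt(-6) = -5/7 - I*sqrt(6))
sqrt(850 + Q(0)) = sqrt(850 + (-5/7 - I*sqrt(6))) = sqrt(5945/7 - I*sqrt(6))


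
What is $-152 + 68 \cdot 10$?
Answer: $528$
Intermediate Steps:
$-152 + 68 \cdot 10 = -152 + 680 = 528$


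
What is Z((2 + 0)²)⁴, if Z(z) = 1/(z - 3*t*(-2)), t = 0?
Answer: 1/256 ≈ 0.0039063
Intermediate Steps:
Z(z) = 1/z (Z(z) = 1/(z - 3*0*(-2)) = 1/(z + 0*(-2)) = 1/(z + 0) = 1/z)
Z((2 + 0)²)⁴ = (1/((2 + 0)²))⁴ = (1/(2²))⁴ = (1/4)⁴ = (¼)⁴ = 1/256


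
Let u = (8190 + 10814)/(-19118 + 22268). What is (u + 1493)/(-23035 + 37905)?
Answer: 2360977/23420250 ≈ 0.10081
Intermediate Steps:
u = 9502/1575 (u = 19004/3150 = 19004*(1/3150) = 9502/1575 ≈ 6.0330)
(u + 1493)/(-23035 + 37905) = (9502/1575 + 1493)/(-23035 + 37905) = (2360977/1575)/14870 = (2360977/1575)*(1/14870) = 2360977/23420250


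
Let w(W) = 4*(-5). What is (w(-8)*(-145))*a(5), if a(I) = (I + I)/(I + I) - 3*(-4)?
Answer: 37700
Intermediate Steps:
w(W) = -20
a(I) = 13 (a(I) = (2*I)/((2*I)) + 12 = (2*I)*(1/(2*I)) + 12 = 1 + 12 = 13)
(w(-8)*(-145))*a(5) = -20*(-145)*13 = 2900*13 = 37700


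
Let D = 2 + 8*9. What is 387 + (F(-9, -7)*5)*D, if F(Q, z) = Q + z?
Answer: -5533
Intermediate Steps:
D = 74 (D = 2 + 72 = 74)
387 + (F(-9, -7)*5)*D = 387 + ((-9 - 7)*5)*74 = 387 - 16*5*74 = 387 - 80*74 = 387 - 5920 = -5533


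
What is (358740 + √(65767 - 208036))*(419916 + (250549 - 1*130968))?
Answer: 193539153780 + 539497*I*√142269 ≈ 1.9354e+11 + 2.0349e+8*I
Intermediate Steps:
(358740 + √(65767 - 208036))*(419916 + (250549 - 1*130968)) = (358740 + √(-142269))*(419916 + (250549 - 130968)) = (358740 + I*√142269)*(419916 + 119581) = (358740 + I*√142269)*539497 = 193539153780 + 539497*I*√142269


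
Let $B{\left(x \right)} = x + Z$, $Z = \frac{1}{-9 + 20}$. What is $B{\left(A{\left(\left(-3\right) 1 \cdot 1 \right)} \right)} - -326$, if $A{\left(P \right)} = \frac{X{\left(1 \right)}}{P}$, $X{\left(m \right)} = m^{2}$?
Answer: $\frac{10750}{33} \approx 325.76$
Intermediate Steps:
$A{\left(P \right)} = \frac{1}{P}$ ($A{\left(P \right)} = \frac{1^{2}}{P} = 1 \frac{1}{P} = \frac{1}{P}$)
$Z = \frac{1}{11} \approx 0.090909$
$B{\left(x \right)} = \frac{1}{11} + x$ ($B{\left(x \right)} = x + \frac{1}{11} = \frac{1}{11} + x$)
$B{\left(A{\left(\left(-3\right) 1 \cdot 1 \right)} \right)} - -326 = \left(\frac{1}{11} + \frac{1}{\left(-3\right) 1 \cdot 1}\right) - -326 = \left(\frac{1}{11} + \frac{1}{\left(-3\right) 1}\right) + 326 = \left(\frac{1}{11} + \frac{1}{-3}\right) + 326 = \left(\frac{1}{11} - \frac{1}{3}\right) + 326 = - \frac{8}{33} + 326 = \frac{10750}{33}$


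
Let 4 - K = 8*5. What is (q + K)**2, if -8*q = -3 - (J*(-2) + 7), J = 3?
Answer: 5041/4 ≈ 1260.3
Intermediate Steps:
q = 1/2 (q = -(-3 - (3*(-2) + 7))/8 = -(-3 - (-6 + 7))/8 = -(-3 - 1*1)/8 = -(-3 - 1)/8 = -1/8*(-4) = 1/2 ≈ 0.50000)
K = -36 (K = 4 - 8*5 = 4 - 1*40 = 4 - 40 = -36)
(q + K)**2 = (1/2 - 36)**2 = (-71/2)**2 = 5041/4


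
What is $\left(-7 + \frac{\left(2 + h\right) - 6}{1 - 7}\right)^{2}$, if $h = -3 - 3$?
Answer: $\frac{256}{9} \approx 28.444$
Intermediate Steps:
$h = -6$ ($h = -3 - 3 = -6$)
$\left(-7 + \frac{\left(2 + h\right) - 6}{1 - 7}\right)^{2} = \left(-7 + \frac{\left(2 - 6\right) - 6}{1 - 7}\right)^{2} = \left(-7 + \frac{-4 - 6}{-6}\right)^{2} = \left(-7 - - \frac{5}{3}\right)^{2} = \left(-7 + \frac{5}{3}\right)^{2} = \left(- \frac{16}{3}\right)^{2} = \frac{256}{9}$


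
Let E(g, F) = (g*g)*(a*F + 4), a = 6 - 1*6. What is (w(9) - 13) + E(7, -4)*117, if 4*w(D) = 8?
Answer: 22921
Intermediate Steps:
a = 0 (a = 6 - 6 = 0)
w(D) = 2 (w(D) = (¼)*8 = 2)
E(g, F) = 4*g² (E(g, F) = (g*g)*(0*F + 4) = g²*(0 + 4) = g²*4 = 4*g²)
(w(9) - 13) + E(7, -4)*117 = (2 - 13) + (4*7²)*117 = -11 + (4*49)*117 = -11 + 196*117 = -11 + 22932 = 22921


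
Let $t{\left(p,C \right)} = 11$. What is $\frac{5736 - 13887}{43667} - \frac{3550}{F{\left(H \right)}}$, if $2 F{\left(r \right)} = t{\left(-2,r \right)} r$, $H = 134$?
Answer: $- \frac{12386549}{2475583} \approx -5.0035$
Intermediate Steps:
$F{\left(r \right)} = \frac{11 r}{2}$
$\frac{5736 - 13887}{43667} - \frac{3550}{F{\left(H \right)}} = \frac{5736 - 13887}{43667} - \frac{3550}{\frac{11}{2} \cdot 134} = \left(-8151\right) \frac{1}{43667} - \frac{3550}{737} = - \frac{627}{3359} - \frac{3550}{737} = - \frac{12386549}{2475583}$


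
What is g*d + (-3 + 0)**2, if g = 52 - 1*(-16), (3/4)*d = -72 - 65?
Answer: -37237/3 ≈ -12412.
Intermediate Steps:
d = -548/3 (d = 4*(-72 - 65)/3 = (4/3)*(-137) = -548/3 ≈ -182.67)
g = 68 (g = 52 + 16 = 68)
g*d + (-3 + 0)**2 = 68*(-548/3) + (-3 + 0)**2 = -37264/3 + (-3)**2 = -37264/3 + 9 = -37237/3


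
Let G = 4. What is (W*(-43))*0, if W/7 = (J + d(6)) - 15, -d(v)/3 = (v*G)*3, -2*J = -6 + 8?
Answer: 0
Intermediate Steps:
J = -1 (J = -(-6 + 8)/2 = -½*2 = -1)
d(v) = -36*v (d(v) = -3*v*4*3 = -3*4*v*3 = -36*v)
W = -1624 (W = 7*((-1 - 36*6) - 15) = 7*((-1 - 216) - 15) = 7*(-217 - 15) = 7*(-232) = -1624)
(W*(-43))*0 = -1624*(-43)*0 = 69832*0 = 0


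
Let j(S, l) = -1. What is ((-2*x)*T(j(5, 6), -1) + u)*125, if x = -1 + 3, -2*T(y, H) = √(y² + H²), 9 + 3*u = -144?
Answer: -6375 + 250*√2 ≈ -6021.4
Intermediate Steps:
u = -51 (u = -3 + (⅓)*(-144) = -3 - 48 = -51)
T(y, H) = -√(H² + y²)/2 (T(y, H) = -√(y² + H²)/2 = -√(H² + y²)/2)
x = 2
((-2*x)*T(j(5, 6), -1) + u)*125 = ((-2*2)*(-√((-1)² + (-1)²)/2) - 51)*125 = (-(-2)*√(1 + 1) - 51)*125 = (-(-2)*√2 - 51)*125 = (2*√2 - 51)*125 = (-51 + 2*√2)*125 = -6375 + 250*√2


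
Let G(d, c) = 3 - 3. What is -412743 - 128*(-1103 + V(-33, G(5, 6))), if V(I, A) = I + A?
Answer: -267335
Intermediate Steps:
G(d, c) = 0
V(I, A) = A + I
-412743 - 128*(-1103 + V(-33, G(5, 6))) = -412743 - 128*(-1103 + (0 - 33)) = -412743 - 128*(-1103 - 33) = -412743 - 128*(-1136) = -412743 - 1*(-145408) = -412743 + 145408 = -267335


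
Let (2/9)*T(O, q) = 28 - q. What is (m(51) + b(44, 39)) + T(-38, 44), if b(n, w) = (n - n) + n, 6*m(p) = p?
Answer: -39/2 ≈ -19.500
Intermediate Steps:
T(O, q) = 126 - 9*q/2 (T(O, q) = 9*(28 - q)/2 = 126 - 9*q/2)
m(p) = p/6
b(n, w) = n (b(n, w) = 0 + n = n)
(m(51) + b(44, 39)) + T(-38, 44) = ((⅙)*51 + 44) + (126 - 9/2*44) = (17/2 + 44) + (126 - 198) = 105/2 - 72 = -39/2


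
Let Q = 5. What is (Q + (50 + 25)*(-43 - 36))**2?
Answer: 35046400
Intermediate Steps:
(Q + (50 + 25)*(-43 - 36))**2 = (5 + (50 + 25)*(-43 - 36))**2 = (5 + 75*(-79))**2 = (5 - 5925)**2 = (-5920)**2 = 35046400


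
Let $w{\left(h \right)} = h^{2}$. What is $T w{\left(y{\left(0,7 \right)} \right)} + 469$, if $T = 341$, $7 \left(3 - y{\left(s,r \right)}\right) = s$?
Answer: $3538$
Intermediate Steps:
$y{\left(s,r \right)} = 3 - \frac{s}{7}$
$T w{\left(y{\left(0,7 \right)} \right)} + 469 = 341 \left(3 - 0\right)^{2} + 469 = 341 \left(3 + 0\right)^{2} + 469 = 341 \cdot 3^{2} + 469 = 341 \cdot 9 + 469 = 3069 + 469 = 3538$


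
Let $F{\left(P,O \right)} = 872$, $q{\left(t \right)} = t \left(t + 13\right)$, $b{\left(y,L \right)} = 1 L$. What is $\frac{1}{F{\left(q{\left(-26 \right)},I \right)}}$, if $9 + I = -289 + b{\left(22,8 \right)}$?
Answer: $\frac{1}{872} \approx 0.0011468$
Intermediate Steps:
$b{\left(y,L \right)} = L$
$q{\left(t \right)} = t \left(13 + t\right)$
$I = -290$ ($I = -9 + \left(-289 + 8\right) = -9 - 281 = -290$)
$\frac{1}{F{\left(q{\left(-26 \right)},I \right)}} = \frac{1}{872}$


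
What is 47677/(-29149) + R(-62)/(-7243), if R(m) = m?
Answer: -343517273/211126207 ≈ -1.6271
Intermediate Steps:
47677/(-29149) + R(-62)/(-7243) = 47677/(-29149) - 62/(-7243) = 47677*(-1/29149) - 62*(-1/7243) = -47677/29149 + 62/7243 = -343517273/211126207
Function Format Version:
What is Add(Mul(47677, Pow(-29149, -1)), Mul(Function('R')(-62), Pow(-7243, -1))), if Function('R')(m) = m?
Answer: Rational(-343517273, 211126207) ≈ -1.6271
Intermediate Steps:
Add(Mul(47677, Pow(-29149, -1)), Mul(Function('R')(-62), Pow(-7243, -1))) = Add(Mul(47677, Pow(-29149, -1)), Mul(-62, Pow(-7243, -1))) = Add(Mul(47677, Rational(-1, 29149)), Mul(-62, Rational(-1, 7243))) = Add(Rational(-47677, 29149), Rational(62, 7243)) = Rational(-343517273, 211126207)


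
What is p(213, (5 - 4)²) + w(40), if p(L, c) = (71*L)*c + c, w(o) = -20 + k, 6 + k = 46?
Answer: 15144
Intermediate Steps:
k = 40 (k = -6 + 46 = 40)
w(o) = 20 (w(o) = -20 + 40 = 20)
p(L, c) = c + 71*L*c (p(L, c) = 71*L*c + c = c + 71*L*c)
p(213, (5 - 4)²) + w(40) = (5 - 4)²*(1 + 71*213) + 20 = 1²*(1 + 15123) + 20 = 1*15124 + 20 = 15124 + 20 = 15144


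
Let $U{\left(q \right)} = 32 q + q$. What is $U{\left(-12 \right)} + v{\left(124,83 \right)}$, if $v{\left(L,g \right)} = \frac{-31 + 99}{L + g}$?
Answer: $- \frac{81904}{207} \approx -395.67$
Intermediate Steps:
$U{\left(q \right)} = 33 q$
$v{\left(L,g \right)} = \frac{68}{L + g}$
$U{\left(-12 \right)} + v{\left(124,83 \right)} = 33 \left(-12\right) + \frac{68}{124 + 83} = -396 + \frac{68}{207} = - \frac{81904}{207}$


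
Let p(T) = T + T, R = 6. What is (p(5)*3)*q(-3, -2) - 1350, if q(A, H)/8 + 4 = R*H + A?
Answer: -5910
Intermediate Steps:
q(A, H) = -32 + 8*A + 48*H (q(A, H) = -32 + 8*(6*H + A) = -32 + 8*(A + 6*H) = -32 + (8*A + 48*H) = -32 + 8*A + 48*H)
p(T) = 2*T
(p(5)*3)*q(-3, -2) - 1350 = ((2*5)*3)*(-32 + 8*(-3) + 48*(-2)) - 1350 = (10*3)*(-32 - 24 - 96) - 1350 = 30*(-152) - 1350 = -4560 - 1350 = -5910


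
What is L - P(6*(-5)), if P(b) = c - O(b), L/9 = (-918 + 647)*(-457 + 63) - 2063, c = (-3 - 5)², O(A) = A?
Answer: 942305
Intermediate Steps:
c = 64 (c = (-8)² = 64)
L = 942399 (L = 9*((-918 + 647)*(-457 + 63) - 2063) = 9*(-271*(-394) - 2063) = 9*(106774 - 2063) = 9*104711 = 942399)
P(b) = 64 - b
L - P(6*(-5)) = 942399 - (64 - 6*(-5)) = 942399 - (64 - 1*(-30)) = 942399 - (64 + 30) = 942399 - 1*94 = 942399 - 94 = 942305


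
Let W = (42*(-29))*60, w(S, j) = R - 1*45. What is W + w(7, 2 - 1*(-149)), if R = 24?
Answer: -73101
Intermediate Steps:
w(S, j) = -21 (w(S, j) = 24 - 1*45 = 24 - 45 = -21)
W = -73080 (W = -1218*60 = -73080)
W + w(7, 2 - 1*(-149)) = -73080 - 21 = -73101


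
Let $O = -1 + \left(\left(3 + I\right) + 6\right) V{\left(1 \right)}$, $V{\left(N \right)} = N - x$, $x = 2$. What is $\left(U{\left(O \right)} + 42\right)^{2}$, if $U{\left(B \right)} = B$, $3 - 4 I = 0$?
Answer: $\frac{15625}{16} \approx 976.56$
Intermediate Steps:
$I = \frac{3}{4}$ ($I = \frac{3}{4} - 0 = \frac{3}{4} + 0 = \frac{3}{4} \approx 0.75$)
$V{\left(N \right)} = -2 + N$ ($V{\left(N \right)} = N - 2 = -2 + N$)
$O = - \frac{43}{4}$ ($O = -1 + \left(\left(3 + \frac{3}{4}\right) + 6\right) \left(-2 + 1\right) = -1 + \left(\frac{15}{4} + 6\right) \left(-1\right) = -1 + \frac{39}{4} \left(-1\right) = -1 - \frac{39}{4} = - \frac{43}{4} \approx -10.75$)
$\left(U{\left(O \right)} + 42\right)^{2} = \left(- \frac{43}{4} + 42\right)^{2} = \left(\frac{125}{4}\right)^{2} = \frac{15625}{16}$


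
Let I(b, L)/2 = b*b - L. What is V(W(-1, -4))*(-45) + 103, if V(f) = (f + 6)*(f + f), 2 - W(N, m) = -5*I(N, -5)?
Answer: -379337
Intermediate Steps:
I(b, L) = -2*L + 2*b**2 (I(b, L) = 2*(b*b - L) = 2*(b**2 - L) = -2*L + 2*b**2)
W(N, m) = 52 + 10*N**2 (W(N, m) = 2 - (-5)*(-2*(-5) + 2*N**2) = 2 - (-5)*(10 + 2*N**2) = 2 - (-50 - 10*N**2) = 2 + (50 + 10*N**2) = 52 + 10*N**2)
V(f) = 2*f*(6 + f) (V(f) = (6 + f)*(2*f) = 2*f*(6 + f))
V(W(-1, -4))*(-45) + 103 = (2*(52 + 10*(-1)**2)*(6 + (52 + 10*(-1)**2)))*(-45) + 103 = (2*(52 + 10*1)*(6 + (52 + 10*1)))*(-45) + 103 = (2*(52 + 10)*(6 + (52 + 10)))*(-45) + 103 = (2*62*(6 + 62))*(-45) + 103 = (2*62*68)*(-45) + 103 = 8432*(-45) + 103 = -379440 + 103 = -379337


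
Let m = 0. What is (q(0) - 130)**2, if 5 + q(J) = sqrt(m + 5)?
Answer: (135 - sqrt(5))**2 ≈ 17626.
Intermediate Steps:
q(J) = -5 + sqrt(5) (q(J) = -5 + sqrt(0 + 5) = -5 + sqrt(5))
(q(0) - 130)**2 = ((-5 + sqrt(5)) - 130)**2 = (-135 + sqrt(5))**2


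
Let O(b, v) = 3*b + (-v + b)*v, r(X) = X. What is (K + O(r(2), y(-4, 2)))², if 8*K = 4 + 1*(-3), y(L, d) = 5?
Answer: 5041/64 ≈ 78.766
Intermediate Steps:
O(b, v) = 3*b + v*(b - v) (O(b, v) = 3*b + (b - v)*v = 3*b + v*(b - v))
K = ⅛ (K = (4 + 1*(-3))/8 = (4 - 3)/8 = (⅛)*1 = ⅛ ≈ 0.12500)
(K + O(r(2), y(-4, 2)))² = (⅛ + (-1*5² + 3*2 + 2*5))² = (⅛ + (-1*25 + 6 + 10))² = (⅛ + (-25 + 6 + 10))² = (⅛ - 9)² = (-71/8)² = 5041/64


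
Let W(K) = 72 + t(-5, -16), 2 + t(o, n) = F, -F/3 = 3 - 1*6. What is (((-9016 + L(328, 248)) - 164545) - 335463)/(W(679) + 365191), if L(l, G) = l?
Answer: -254348/182635 ≈ -1.3927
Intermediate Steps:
F = 9 (F = -3*(3 - 1*6) = -3*(3 - 6) = -3*(-3) = 9)
t(o, n) = 7 (t(o, n) = -2 + 9 = 7)
W(K) = 79 (W(K) = 72 + 7 = 79)
(((-9016 + L(328, 248)) - 164545) - 335463)/(W(679) + 365191) = (((-9016 + 328) - 164545) - 335463)/(79 + 365191) = ((-8688 - 164545) - 335463)/365270 = (-173233 - 335463)*(1/365270) = -508696*1/365270 = -254348/182635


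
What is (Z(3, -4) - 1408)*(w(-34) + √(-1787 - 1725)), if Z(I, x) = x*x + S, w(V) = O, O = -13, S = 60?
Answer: 17316 - 2664*I*√878 ≈ 17316.0 - 78937.0*I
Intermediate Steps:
w(V) = -13
Z(I, x) = 60 + x² (Z(I, x) = x*x + 60 = x² + 60 = 60 + x²)
(Z(3, -4) - 1408)*(w(-34) + √(-1787 - 1725)) = ((60 + (-4)²) - 1408)*(-13 + √(-1787 - 1725)) = ((60 + 16) - 1408)*(-13 + √(-3512)) = (76 - 1408)*(-13 + 2*I*√878) = -1332*(-13 + 2*I*√878) = 17316 - 2664*I*√878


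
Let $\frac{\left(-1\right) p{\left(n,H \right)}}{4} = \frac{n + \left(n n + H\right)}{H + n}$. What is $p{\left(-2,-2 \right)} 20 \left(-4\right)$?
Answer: $0$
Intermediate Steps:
$p{\left(n,H \right)} = - \frac{4 \left(H + n + n^{2}\right)}{H + n}$ ($p{\left(n,H \right)} = - 4 \frac{n + \left(n n + H\right)}{H + n} = - 4 \frac{n + \left(n^{2} + H\right)}{H + n} = - 4 \frac{n + \left(H + n^{2}\right)}{H + n} = - 4 \frac{H + n + n^{2}}{H + n} = - \frac{4 \left(H + n + n^{2}\right)}{H + n}$)
$p{\left(-2,-2 \right)} 20 \left(-4\right) = \frac{4 \left(\left(-1\right) \left(-2\right) - -2 - \left(-2\right)^{2}\right)}{-2 - 2} \cdot 20 \left(-4\right) = \frac{4 \left(2 + 2 - 4\right)}{-4} \cdot 20 \left(-4\right) = 4 \left(- \frac{1}{4}\right) \left(2 + 2 - 4\right) 20 \left(-4\right) = 4 \left(- \frac{1}{4}\right) 0 \cdot 20 \left(-4\right) = 0 \cdot 20 \left(-4\right) = 0 \left(-4\right) = 0$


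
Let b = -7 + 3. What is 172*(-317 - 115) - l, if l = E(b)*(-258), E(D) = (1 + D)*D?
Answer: -71208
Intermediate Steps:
b = -4
E(D) = D*(1 + D)
l = -3096 (l = -4*(1 - 4)*(-258) = -4*(-3)*(-258) = 12*(-258) = -3096)
172*(-317 - 115) - l = 172*(-317 - 115) - 1*(-3096) = 172*(-432) + 3096 = -74304 + 3096 = -71208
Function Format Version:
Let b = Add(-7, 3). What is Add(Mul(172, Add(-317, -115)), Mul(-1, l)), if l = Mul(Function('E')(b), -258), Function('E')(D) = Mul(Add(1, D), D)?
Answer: -71208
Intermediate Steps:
b = -4
Function('E')(D) = Mul(D, Add(1, D))
l = -3096 (l = Mul(Mul(-4, Add(1, -4)), -258) = Mul(Mul(-4, -3), -258) = Mul(12, -258) = -3096)
Add(Mul(172, Add(-317, -115)), Mul(-1, l)) = Add(Mul(172, Add(-317, -115)), Mul(-1, -3096)) = Add(Mul(172, -432), 3096) = Add(-74304, 3096) = -71208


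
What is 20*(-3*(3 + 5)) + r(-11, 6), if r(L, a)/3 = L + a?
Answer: -495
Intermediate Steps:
r(L, a) = 3*L + 3*a (r(L, a) = 3*(L + a) = 3*L + 3*a)
20*(-3*(3 + 5)) + r(-11, 6) = 20*(-3*(3 + 5)) + (3*(-11) + 3*6) = 20*(-3*8) + (-33 + 18) = 20*(-24) - 15 = -480 - 15 = -495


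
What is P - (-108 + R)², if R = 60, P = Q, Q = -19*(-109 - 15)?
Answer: 52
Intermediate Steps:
Q = 2356 (Q = -19*(-124) = 2356)
P = 2356
P - (-108 + R)² = 2356 - (-108 + 60)² = 2356 - 1*(-48)² = 2356 - 1*2304 = 2356 - 2304 = 52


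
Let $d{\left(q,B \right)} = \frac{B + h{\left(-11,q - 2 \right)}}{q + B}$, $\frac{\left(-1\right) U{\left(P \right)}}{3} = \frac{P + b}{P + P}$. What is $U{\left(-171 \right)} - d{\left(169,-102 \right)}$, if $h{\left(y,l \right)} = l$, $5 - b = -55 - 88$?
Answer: $- \frac{8951}{7638} \approx -1.1719$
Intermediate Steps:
$b = 148$ ($b = 5 - \left(-55 - 88\right) = 5 - -143 = 5 + 143 = 148$)
$U{\left(P \right)} = - \frac{3 \left(148 + P\right)}{2 P}$ ($U{\left(P \right)} = - 3 \frac{P + 148}{P + P} = - 3 \frac{148 + P}{2 P} = - \frac{3 \left(148 + P\right)}{2 P}$)
$d{\left(q,B \right)} = \frac{-2 + B + q}{B + q}$ ($d{\left(q,B \right)} = \frac{B + \left(q - 2\right)}{q + B} = \frac{B + \left(q - 2\right)}{B + q} = \frac{B + \left(-2 + q\right)}{B + q} = \frac{-2 + B + q}{B + q}$)
$U{\left(-171 \right)} - d{\left(169,-102 \right)} = \left(- \frac{3}{2} - \frac{222}{-171}\right) - \frac{-2 - 102 + 169}{-102 + 169} = \left(- \frac{3}{2} - - \frac{74}{57}\right) - \frac{1}{67} \cdot 65 = \left(- \frac{3}{2} + \frac{74}{57}\right) - \frac{1}{67} \cdot 65 = - \frac{23}{114} - \frac{65}{67} = - \frac{8951}{7638}$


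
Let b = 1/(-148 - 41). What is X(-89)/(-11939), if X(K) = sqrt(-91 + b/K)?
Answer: -I*sqrt(2860896990)/66941973 ≈ -0.00079901*I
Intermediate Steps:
b = -1/189 (b = 1/(-189) = -1/189 ≈ -0.0052910)
X(K) = sqrt(-91 - 1/(189*K))
X(-89)/(-11939) = (sqrt(-361179 - 21/(-89))/63)/(-11939) = (sqrt(-361179 - 21*(-1/89))/63)*(-1/11939) = (sqrt(-361179 + 21/89)/63)*(-1/11939) = (sqrt(-32144910/89)/63)*(-1/11939) = ((I*sqrt(2860896990)/89)/63)*(-1/11939) = (I*sqrt(2860896990)/5607)*(-1/11939) = -I*sqrt(2860896990)/66941973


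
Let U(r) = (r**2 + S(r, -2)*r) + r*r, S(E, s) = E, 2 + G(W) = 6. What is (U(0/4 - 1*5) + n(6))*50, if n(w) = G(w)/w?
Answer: 11350/3 ≈ 3783.3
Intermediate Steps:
G(W) = 4 (G(W) = -2 + 6 = 4)
n(w) = 4/w
U(r) = 3*r**2 (U(r) = (r**2 + r*r) + r*r = (r**2 + r**2) + r**2 = 2*r**2 + r**2 = 3*r**2)
(U(0/4 - 1*5) + n(6))*50 = (3*(0/4 - 1*5)**2 + 4/6)*50 = (3*(0*(1/4) - 5)**2 + 4*(1/6))*50 = (3*(0 - 5)**2 + 2/3)*50 = (3*(-5)**2 + 2/3)*50 = (3*25 + 2/3)*50 = (75 + 2/3)*50 = (227/3)*50 = 11350/3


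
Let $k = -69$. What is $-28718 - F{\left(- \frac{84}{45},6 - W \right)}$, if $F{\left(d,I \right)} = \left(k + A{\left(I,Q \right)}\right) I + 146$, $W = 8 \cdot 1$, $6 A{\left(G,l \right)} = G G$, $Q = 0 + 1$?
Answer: $- \frac{87002}{3} \approx -29001.0$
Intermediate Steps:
$Q = 1$
$A{\left(G,l \right)} = \frac{G^{2}}{6}$ ($A{\left(G,l \right)} = \frac{G G}{6} = \frac{G^{2}}{6}$)
$W = 8$
$F{\left(d,I \right)} = 146 + I \left(-69 + \frac{I^{2}}{6}\right)$ ($F{\left(d,I \right)} = \left(-69 + \frac{I^{2}}{6}\right) I + 146 = I \left(-69 + \frac{I^{2}}{6}\right) + 146 = 146 + I \left(-69 + \frac{I^{2}}{6}\right)$)
$-28718 - F{\left(- \frac{84}{45},6 - W \right)} = -28718 - \left(146 - 69 \left(6 - 8\right) + \frac{\left(6 - 8\right)^{3}}{6}\right) = -28718 - \left(146 - -138 + \frac{\left(-2\right)^{3}}{6}\right) = -28718 - \left(146 + 138 + \frac{1}{6} \left(-8\right)\right) = -28718 - \left(146 + 138 - \frac{4}{3}\right) = -28718 - \frac{848}{3} = - \frac{87002}{3}$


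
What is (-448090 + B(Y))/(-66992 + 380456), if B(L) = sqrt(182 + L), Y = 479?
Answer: -224045/156732 + sqrt(661)/313464 ≈ -1.4294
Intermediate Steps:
(-448090 + B(Y))/(-66992 + 380456) = (-448090 + sqrt(182 + 479))/(-66992 + 380456) = (-448090 + sqrt(661))/313464 = (-448090 + sqrt(661))*(1/313464) = -224045/156732 + sqrt(661)/313464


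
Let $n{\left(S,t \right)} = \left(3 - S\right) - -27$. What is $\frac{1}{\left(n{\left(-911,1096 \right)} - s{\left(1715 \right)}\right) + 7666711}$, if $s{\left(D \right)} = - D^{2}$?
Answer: $\frac{1}{10608877} \approx 9.4261 \cdot 10^{-8}$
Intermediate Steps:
$n{\left(S,t \right)} = 30 - S$ ($n{\left(S,t \right)} = \left(3 - S\right) + 27 = 30 - S$)
$\frac{1}{\left(n{\left(-911,1096 \right)} - s{\left(1715 \right)}\right) + 7666711} = \frac{1}{\left(\left(30 - -911\right) - - 1715^{2}\right) + 7666711} = \frac{1}{\left(\left(30 + 911\right) - \left(-1\right) 2941225\right) + 7666711} = \frac{1}{\left(941 - -2941225\right) + 7666711} = \frac{1}{\left(941 + 2941225\right) + 7666711} = \frac{1}{2942166 + 7666711} = \frac{1}{10608877}$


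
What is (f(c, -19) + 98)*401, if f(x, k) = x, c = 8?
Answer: 42506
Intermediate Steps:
(f(c, -19) + 98)*401 = (8 + 98)*401 = 106*401 = 42506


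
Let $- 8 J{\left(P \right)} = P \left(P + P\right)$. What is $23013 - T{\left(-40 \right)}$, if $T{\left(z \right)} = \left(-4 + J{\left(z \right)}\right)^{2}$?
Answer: $-140203$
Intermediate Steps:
$J{\left(P \right)} = - \frac{P^{2}}{4}$ ($J{\left(P \right)} = - \frac{P \left(P + P\right)}{8} = - \frac{P 2 P}{8} = - \frac{2 P^{2}}{8} = - \frac{P^{2}}{4}$)
$T{\left(z \right)} = \left(-4 - \frac{z^{2}}{4}\right)^{2}$
$23013 - T{\left(-40 \right)} = 23013 - \frac{\left(16 + \left(-40\right)^{2}\right)^{2}}{16} = 23013 - \frac{\left(16 + 1600\right)^{2}}{16} = 23013 - \frac{1616^{2}}{16} = 23013 - \frac{1}{16} \cdot 2611456 = 23013 - 163216 = -140203$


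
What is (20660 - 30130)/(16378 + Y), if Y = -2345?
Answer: -9470/14033 ≈ -0.67484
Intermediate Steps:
(20660 - 30130)/(16378 + Y) = (20660 - 30130)/(16378 - 2345) = -9470/14033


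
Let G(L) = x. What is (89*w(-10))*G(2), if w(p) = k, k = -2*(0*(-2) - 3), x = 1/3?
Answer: 178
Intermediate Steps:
x = ⅓ ≈ 0.33333
G(L) = ⅓
k = 6 (k = -2*(0 - 3) = -2*(-3) = 6)
w(p) = 6
(89*w(-10))*G(2) = (89*6)*(⅓) = 534*(⅓) = 178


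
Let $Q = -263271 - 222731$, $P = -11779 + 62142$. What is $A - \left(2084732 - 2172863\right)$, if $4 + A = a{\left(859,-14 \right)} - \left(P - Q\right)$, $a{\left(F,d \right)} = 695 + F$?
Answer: $-446684$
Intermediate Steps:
$P = 50363$
$Q = -486002$
$A = -534815$ ($A = -4 + \left(\left(695 + 859\right) - \left(50363 - -486002\right)\right) = -4 + \left(1554 - \left(50363 + 486002\right)\right) = -4 + \left(1554 - 536365\right) = -4 - 534811 = -534815$)
$A - \left(2084732 - 2172863\right) = -534815 - \left(2084732 - 2172863\right) = -534815 - -88131 = -534815 + 88131 = -446684$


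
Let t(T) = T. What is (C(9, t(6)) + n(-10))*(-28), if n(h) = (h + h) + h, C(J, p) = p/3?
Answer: 784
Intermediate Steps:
C(J, p) = p/3 (C(J, p) = p*(⅓) = p/3)
n(h) = 3*h (n(h) = 2*h + h = 3*h)
(C(9, t(6)) + n(-10))*(-28) = ((⅓)*6 + 3*(-10))*(-28) = (2 - 30)*(-28) = -28*(-28) = 784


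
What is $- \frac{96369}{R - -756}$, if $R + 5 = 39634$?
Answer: $- \frac{96369}{40385} \approx -2.3863$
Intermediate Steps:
$R = 39629$ ($R = -5 + 39634 = 39629$)
$- \frac{96369}{R - -756} = - \frac{96369}{39629 - -756} = - \frac{96369}{39629 + 756} = - \frac{96369}{40385}$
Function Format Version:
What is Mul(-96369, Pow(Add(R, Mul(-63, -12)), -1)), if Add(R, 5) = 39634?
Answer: Rational(-96369, 40385) ≈ -2.3863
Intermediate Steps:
R = 39629 (R = Add(-5, 39634) = 39629)
Mul(-96369, Pow(Add(R, Mul(-63, -12)), -1)) = Mul(-96369, Pow(Add(39629, Mul(-63, -12)), -1)) = Mul(-96369, Pow(Add(39629, 756), -1)) = Mul(-96369, Pow(40385, -1)) = Mul(-96369, Rational(1, 40385)) = Rational(-96369, 40385)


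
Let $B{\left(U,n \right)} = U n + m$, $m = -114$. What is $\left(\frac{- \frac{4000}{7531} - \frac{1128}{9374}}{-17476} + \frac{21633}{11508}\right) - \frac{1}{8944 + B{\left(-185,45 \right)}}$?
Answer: $\frac{561005883069156647}{298744296348657740} \approx 1.8779$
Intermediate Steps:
$B{\left(U,n \right)} = -114 + U n$ ($B{\left(U,n \right)} = U n - 114 = -114 + U n$)
$\left(\frac{- \frac{4000}{7531} - \frac{1128}{9374}}{-17476} + \frac{21633}{11508}\right) - \frac{1}{8944 + B{\left(-185,45 \right)}} = \left(\frac{- \frac{4000}{7531} - \frac{1128}{9374}}{-17476} + \frac{21633}{11508}\right) - \frac{1}{8944 - 8439} = \left(\left(\left(-4000\right) \frac{1}{7531} - \frac{564}{4687}\right) \left(- \frac{1}{17476}\right) + 21633 \cdot \frac{1}{11508}\right) - \frac{1}{8944 - 8439} = \left(\left(- \frac{4000}{7531} - \frac{564}{4687}\right) \left(- \frac{1}{17476}\right) + \frac{7211}{3836}\right) - \frac{1}{8944 - 8439} = \left(\left(- \frac{22995484}{35297797}\right) \left(- \frac{1}{17476}\right) + \frac{7211}{3836}\right) - \frac{1}{505} = \left(\frac{5748871}{154216075093} + \frac{7211}{3836}\right) - \frac{1}{505} = \frac{1112074170164779}{591572864056748} - \frac{1}{505} = \frac{561005883069156647}{298744296348657740}$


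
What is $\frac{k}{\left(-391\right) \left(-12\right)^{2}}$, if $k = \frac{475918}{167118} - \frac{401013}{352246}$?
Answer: $- \frac{50311860647}{1657213847132256} \approx -3.0359 \cdot 10^{-5}$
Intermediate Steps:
$k = \frac{50311860647}{29433323514}$ ($k = 475918 \cdot \frac{1}{167118} - \frac{401013}{352246} = \frac{237959}{83559} - \frac{401013}{352246} = \frac{50311860647}{29433323514} \approx 1.7094$)
$\frac{k}{\left(-391\right) \left(-12\right)^{2}} = \frac{50311860647}{29433323514 \left(- 391 \left(-12\right)^{2}\right)} = \frac{50311860647}{29433323514 \left(\left(-391\right) 144\right)} = \frac{50311860647}{29433323514 \left(-56304\right)} = \frac{50311860647}{29433323514} \left(- \frac{1}{56304}\right) = - \frac{50311860647}{1657213847132256}$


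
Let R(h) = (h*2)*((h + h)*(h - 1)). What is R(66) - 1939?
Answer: 1130621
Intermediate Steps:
R(h) = 4*h**2*(-1 + h) (R(h) = (2*h)*((2*h)*(-1 + h)) = (2*h)*(2*h*(-1 + h)) = 4*h**2*(-1 + h))
R(66) - 1939 = 4*66**2*(-1 + 66) - 1939 = 4*4356*65 - 1939 = 1132560 - 1939 = 1130621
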